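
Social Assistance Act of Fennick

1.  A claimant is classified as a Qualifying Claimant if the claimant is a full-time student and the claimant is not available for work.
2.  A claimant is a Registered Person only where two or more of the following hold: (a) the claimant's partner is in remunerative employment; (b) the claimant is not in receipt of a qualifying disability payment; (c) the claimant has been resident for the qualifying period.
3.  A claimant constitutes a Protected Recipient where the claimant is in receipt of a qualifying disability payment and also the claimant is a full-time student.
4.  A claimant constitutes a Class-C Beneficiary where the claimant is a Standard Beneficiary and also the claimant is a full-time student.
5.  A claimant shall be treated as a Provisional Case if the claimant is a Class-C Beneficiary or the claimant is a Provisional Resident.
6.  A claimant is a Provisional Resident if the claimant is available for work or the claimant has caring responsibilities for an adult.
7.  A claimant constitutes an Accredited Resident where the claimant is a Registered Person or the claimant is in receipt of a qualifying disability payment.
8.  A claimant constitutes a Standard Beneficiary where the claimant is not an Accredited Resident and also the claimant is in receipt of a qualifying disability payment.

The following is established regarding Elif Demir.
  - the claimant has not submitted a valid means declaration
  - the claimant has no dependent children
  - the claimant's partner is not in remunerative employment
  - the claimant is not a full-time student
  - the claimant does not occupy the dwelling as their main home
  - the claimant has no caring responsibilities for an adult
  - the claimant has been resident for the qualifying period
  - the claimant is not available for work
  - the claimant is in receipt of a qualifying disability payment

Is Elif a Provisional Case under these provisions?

paragraph 2 — Registered Person: the claimant's partner is in remunerative employment? no; the claimant is not in receipt of a qualifying disability payment? no; the claimant has been resident for the qualifying period? yes — 1 of 3 hold (need ≥2) → not satisfied.
paragraph 7 — Accredited Resident: [Registered Person (paragraph 2)? no] OR [the claimant is in receipt of a qualifying disability payment? yes] → satisfied.
paragraph 8 — Standard Beneficiary: [not an Accredited Resident (paragraph 7)? no] AND [the claimant is in receipt of a qualifying disability payment? yes] → not satisfied.
paragraph 4 — Class-C Beneficiary: [Standard Beneficiary (paragraph 8)? no] AND [the claimant is a full-time student? no] → not satisfied.
paragraph 6 — Provisional Resident: [the claimant is available for work? no] OR [the claimant has caring responsibilities for an adult? no] → not satisfied.
paragraph 5 — Provisional Case: [Class-C Beneficiary (paragraph 4)? no] OR [Provisional Resident (paragraph 6)? no] → not satisfied.

No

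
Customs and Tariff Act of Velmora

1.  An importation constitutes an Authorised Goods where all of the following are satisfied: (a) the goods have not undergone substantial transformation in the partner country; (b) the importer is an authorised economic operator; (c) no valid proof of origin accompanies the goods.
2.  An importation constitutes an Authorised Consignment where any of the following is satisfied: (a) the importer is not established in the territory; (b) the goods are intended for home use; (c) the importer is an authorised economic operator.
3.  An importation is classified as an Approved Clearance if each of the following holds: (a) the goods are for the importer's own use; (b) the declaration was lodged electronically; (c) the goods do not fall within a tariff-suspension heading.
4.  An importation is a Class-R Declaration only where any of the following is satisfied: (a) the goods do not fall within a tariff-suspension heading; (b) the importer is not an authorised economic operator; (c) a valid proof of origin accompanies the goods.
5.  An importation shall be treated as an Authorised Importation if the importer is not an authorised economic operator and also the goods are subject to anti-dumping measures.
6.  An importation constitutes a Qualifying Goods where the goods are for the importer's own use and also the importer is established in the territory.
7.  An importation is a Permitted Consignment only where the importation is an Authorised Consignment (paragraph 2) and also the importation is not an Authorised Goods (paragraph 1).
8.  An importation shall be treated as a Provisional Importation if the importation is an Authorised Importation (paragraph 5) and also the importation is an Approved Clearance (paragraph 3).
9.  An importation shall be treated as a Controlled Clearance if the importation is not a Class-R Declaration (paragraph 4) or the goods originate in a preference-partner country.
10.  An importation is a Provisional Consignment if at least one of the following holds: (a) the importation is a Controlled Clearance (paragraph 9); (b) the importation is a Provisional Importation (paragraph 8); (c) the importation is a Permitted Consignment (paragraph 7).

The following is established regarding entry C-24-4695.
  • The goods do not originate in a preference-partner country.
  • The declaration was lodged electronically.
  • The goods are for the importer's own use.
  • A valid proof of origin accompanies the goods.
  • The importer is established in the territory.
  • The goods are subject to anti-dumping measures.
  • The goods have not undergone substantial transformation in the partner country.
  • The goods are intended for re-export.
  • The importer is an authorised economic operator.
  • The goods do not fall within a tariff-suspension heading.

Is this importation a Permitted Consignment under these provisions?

Yes

Under paragraph 2: the importer is not established in the territory? no; or the goods are intended for home use? no; or the importer is an authorised economic operator? yes. So the importation is an Authorised Consignment.
Under paragraph 1: the goods have not undergone substantial transformation in the partner country? yes; and the importer is an authorised economic operator? yes; and no valid proof of origin accompanies the goods? no. So the importation is not an Authorised Goods.
Under paragraph 7: Authorised Consignment (paragraph 2)? yes; and not an Authorised Goods (paragraph 1)? yes. So the importation is a Permitted Consignment.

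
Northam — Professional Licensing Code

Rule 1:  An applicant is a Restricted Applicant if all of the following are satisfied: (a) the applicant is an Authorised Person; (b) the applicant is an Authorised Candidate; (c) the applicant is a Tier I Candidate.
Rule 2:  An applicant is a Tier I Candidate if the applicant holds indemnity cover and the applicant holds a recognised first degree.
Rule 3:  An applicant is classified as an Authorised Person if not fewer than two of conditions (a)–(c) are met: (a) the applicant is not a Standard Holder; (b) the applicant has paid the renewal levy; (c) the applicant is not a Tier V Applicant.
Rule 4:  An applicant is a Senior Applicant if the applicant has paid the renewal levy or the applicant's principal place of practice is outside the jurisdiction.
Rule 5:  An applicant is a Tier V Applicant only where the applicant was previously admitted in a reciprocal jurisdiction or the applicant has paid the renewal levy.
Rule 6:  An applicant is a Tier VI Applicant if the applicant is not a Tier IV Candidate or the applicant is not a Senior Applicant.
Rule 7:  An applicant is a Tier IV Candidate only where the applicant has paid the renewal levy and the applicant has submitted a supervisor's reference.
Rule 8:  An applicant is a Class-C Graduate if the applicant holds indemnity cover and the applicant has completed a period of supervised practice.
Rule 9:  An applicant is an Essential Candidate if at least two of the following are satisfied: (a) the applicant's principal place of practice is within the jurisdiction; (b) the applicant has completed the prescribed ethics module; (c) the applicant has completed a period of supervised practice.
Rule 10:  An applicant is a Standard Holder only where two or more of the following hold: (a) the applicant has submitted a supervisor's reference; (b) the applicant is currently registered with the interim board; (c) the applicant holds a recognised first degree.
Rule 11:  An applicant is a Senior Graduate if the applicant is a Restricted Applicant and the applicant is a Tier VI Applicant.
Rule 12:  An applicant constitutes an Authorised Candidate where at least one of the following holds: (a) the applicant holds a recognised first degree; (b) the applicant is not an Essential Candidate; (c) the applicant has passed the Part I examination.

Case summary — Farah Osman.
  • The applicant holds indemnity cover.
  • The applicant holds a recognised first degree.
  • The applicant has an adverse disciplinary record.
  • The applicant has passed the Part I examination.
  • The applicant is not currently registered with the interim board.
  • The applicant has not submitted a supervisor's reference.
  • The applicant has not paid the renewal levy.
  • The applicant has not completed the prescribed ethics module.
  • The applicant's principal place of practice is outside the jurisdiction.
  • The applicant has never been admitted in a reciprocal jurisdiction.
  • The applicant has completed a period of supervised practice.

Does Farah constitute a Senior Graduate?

rule 10 — Standard Holder: the applicant has submitted a supervisor's reference? no; the applicant is currently registered with the interim board? no; the applicant holds a recognised first degree? yes — 1 of 3 hold (need ≥2) → not satisfied.
rule 5 — Tier V Applicant: [the applicant was previously admitted in a reciprocal jurisdiction? no] OR [the applicant has paid the renewal levy? no] → not satisfied.
rule 3 — Authorised Person: not a Standard Holder (rule 10)? yes; the applicant has paid the renewal levy? no; not a Tier V Applicant (rule 5)? yes — 2 of 3 hold (need ≥2) → satisfied.
rule 9 — Essential Candidate: the applicant's principal place of practice is within the jurisdiction? no; the applicant has completed the prescribed ethics module? no; the applicant has completed a period of supervised practice? yes — 1 of 3 hold (need ≥2) → not satisfied.
rule 12 — Authorised Candidate: [the applicant holds a recognised first degree? yes] OR [not an Essential Candidate (rule 9)? yes] OR [the applicant has passed the Part I examination? yes] → satisfied.
rule 2 — Tier I Candidate: [the applicant holds indemnity cover? yes] AND [the applicant holds a recognised first degree? yes] → satisfied.
rule 1 — Restricted Applicant: [Authorised Person (rule 3)? yes] AND [Authorised Candidate (rule 12)? yes] AND [Tier I Candidate (rule 2)? yes] → satisfied.
rule 7 — Tier IV Candidate: [the applicant has paid the renewal levy? no] AND [the applicant has submitted a supervisor's reference? no] → not satisfied.
rule 4 — Senior Applicant: [the applicant has paid the renewal levy? no] OR [the applicant's principal place of practice is outside the jurisdiction? yes] → satisfied.
rule 6 — Tier VI Applicant: [not a Tier IV Candidate (rule 7)? yes] OR [not a Senior Applicant (rule 4)? no] → satisfied.
rule 11 — Senior Graduate: [Restricted Applicant (rule 1)? yes] AND [Tier VI Applicant (rule 6)? yes] → satisfied.

Yes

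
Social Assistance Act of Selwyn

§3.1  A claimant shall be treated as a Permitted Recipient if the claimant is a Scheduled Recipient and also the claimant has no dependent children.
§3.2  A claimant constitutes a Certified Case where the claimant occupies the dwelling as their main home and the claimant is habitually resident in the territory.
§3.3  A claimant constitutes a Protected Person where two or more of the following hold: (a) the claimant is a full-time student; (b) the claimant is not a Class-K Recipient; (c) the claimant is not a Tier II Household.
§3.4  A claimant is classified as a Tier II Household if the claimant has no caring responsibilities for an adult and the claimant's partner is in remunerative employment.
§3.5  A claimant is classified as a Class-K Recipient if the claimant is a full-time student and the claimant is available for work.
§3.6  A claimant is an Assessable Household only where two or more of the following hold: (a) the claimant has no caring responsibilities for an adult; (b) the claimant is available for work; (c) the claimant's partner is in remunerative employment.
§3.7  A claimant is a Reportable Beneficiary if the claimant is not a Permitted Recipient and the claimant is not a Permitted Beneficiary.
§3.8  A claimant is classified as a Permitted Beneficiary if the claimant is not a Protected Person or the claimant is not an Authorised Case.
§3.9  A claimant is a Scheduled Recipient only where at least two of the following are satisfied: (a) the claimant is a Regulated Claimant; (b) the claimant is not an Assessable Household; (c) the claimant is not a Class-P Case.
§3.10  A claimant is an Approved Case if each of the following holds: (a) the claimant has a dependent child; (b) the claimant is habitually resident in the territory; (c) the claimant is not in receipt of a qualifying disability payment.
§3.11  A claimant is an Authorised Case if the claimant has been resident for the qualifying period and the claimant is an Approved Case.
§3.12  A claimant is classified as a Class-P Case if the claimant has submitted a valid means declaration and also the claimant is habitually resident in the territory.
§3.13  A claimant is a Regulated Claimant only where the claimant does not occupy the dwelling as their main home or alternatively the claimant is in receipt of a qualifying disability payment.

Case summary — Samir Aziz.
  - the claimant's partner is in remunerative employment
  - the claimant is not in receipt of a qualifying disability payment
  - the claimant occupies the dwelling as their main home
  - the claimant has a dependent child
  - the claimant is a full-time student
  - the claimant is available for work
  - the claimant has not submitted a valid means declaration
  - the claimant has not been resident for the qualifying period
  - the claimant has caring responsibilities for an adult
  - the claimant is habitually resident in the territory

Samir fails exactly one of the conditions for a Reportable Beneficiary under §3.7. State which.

Permitted Beneficiary

§3.13 — Regulated Claimant: [the claimant does not occupy the dwelling as their main home? no] OR [the claimant is in receipt of a qualifying disability payment? no] → not satisfied.
§3.6 — Assessable Household: the claimant has no caring responsibilities for an adult? no; the claimant is available for work? yes; the claimant's partner is in remunerative employment? yes — 2 of 3 hold (need ≥2) → satisfied.
§3.12 — Class-P Case: [the claimant has submitted a valid means declaration? no] AND [the claimant is habitually resident in the territory? yes] → not satisfied.
§3.9 — Scheduled Recipient: Regulated Claimant (§3.13)? no; not an Assessable Household (§3.6)? no; not a Class-P Case (§3.12)? yes — 1 of 3 hold (need ≥2) → not satisfied.
§3.1 — Permitted Recipient: [Scheduled Recipient (§3.9)? no] AND [the claimant has no dependent children? no] → not satisfied.
§3.5 — Class-K Recipient: [the claimant is a full-time student? yes] AND [the claimant is available for work? yes] → satisfied.
§3.4 — Tier II Household: [the claimant has no caring responsibilities for an adult? no] AND [the claimant's partner is in remunerative employment? yes] → not satisfied.
§3.3 — Protected Person: the claimant is a full-time student? yes; not a Class-K Recipient (§3.5)? no; not a Tier II Household (§3.4)? yes — 2 of 3 hold (need ≥2) → satisfied.
§3.10 — Approved Case: [the claimant has a dependent child? yes] AND [the claimant is habitually resident in the territory? yes] AND [the claimant is not in receipt of a qualifying disability payment? yes] → satisfied.
§3.11 — Authorised Case: [the claimant has been resident for the qualifying period? no] AND [Approved Case (§3.10)? yes] → not satisfied.
§3.8 — Permitted Beneficiary: [not a Protected Person (§3.3)? no] OR [not an Authorised Case (§3.11)? yes] → satisfied.
§3.7 — Reportable Beneficiary: [not a Permitted Recipient (§3.1)? yes] AND [not a Permitted Beneficiary (§3.8)? no] → not satisfied.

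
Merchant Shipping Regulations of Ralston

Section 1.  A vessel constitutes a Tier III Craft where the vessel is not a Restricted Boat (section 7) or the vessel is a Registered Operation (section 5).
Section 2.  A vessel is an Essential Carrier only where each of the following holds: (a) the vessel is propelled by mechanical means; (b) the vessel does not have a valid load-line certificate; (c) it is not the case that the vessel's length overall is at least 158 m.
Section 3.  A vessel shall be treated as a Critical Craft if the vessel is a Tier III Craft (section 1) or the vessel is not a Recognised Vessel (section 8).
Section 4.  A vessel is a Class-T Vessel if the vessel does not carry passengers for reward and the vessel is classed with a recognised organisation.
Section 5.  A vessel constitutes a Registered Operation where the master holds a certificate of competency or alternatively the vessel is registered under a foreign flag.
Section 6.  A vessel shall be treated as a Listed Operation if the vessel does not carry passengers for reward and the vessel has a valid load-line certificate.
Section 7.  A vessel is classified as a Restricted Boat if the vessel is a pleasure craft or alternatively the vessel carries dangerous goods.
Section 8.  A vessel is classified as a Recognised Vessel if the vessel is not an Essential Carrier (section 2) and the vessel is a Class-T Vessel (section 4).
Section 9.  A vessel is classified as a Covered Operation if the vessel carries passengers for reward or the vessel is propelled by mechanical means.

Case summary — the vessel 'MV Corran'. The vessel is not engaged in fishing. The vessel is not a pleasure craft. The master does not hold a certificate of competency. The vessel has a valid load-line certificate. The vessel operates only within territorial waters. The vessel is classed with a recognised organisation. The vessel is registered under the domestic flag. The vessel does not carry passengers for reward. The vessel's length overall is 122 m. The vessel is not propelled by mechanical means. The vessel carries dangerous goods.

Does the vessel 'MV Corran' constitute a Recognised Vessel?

section 2 — Essential Carrier: [the vessel is propelled by mechanical means? no] AND [the vessel does not have a valid load-line certificate? no] AND [vessel's length overall: 122 m ≥ 158 m? no, so negated condition yes] → not satisfied.
section 4 — Class-T Vessel: [the vessel does not carry passengers for reward? yes] AND [the vessel is classed with a recognised organisation? yes] → satisfied.
section 8 — Recognised Vessel: [not an Essential Carrier (section 2)? yes] AND [Class-T Vessel (section 4)? yes] → satisfied.

Yes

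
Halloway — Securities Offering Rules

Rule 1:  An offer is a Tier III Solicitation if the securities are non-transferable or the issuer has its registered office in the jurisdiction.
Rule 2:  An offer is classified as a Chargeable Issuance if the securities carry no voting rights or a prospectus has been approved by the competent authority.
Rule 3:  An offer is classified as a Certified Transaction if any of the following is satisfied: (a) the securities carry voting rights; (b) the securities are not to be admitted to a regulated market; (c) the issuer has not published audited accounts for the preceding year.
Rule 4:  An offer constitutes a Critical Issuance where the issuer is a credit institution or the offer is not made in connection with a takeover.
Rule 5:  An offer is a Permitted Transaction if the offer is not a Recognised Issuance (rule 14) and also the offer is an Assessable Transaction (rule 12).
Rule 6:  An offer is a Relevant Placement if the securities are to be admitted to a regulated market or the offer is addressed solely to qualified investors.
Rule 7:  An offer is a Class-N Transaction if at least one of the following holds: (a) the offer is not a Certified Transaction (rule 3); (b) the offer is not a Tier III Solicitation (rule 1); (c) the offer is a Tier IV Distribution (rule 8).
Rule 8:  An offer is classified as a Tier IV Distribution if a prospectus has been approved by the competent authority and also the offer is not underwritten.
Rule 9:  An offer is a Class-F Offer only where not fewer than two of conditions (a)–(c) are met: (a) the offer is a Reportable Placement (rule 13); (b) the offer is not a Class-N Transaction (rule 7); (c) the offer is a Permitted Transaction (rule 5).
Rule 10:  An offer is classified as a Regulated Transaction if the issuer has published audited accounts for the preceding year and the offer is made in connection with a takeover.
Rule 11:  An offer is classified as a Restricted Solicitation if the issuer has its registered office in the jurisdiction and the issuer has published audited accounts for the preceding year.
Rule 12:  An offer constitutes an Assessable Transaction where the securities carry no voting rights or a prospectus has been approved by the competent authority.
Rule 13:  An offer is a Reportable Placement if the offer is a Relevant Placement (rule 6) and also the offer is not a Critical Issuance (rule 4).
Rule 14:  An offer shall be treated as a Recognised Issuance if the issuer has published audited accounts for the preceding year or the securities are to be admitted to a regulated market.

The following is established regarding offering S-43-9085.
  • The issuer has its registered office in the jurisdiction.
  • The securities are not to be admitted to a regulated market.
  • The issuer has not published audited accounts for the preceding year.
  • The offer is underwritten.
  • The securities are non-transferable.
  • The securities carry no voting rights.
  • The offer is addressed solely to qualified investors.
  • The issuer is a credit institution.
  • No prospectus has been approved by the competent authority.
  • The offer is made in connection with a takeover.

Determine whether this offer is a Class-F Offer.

rule 6 — Relevant Placement: [the securities are to be admitted to a regulated market? no] OR [the offer is addressed solely to qualified investors? yes] → satisfied.
rule 4 — Critical Issuance: [the issuer is a credit institution? yes] OR [the offer is not made in connection with a takeover? no] → satisfied.
rule 13 — Reportable Placement: [Relevant Placement (rule 6)? yes] AND [not a Critical Issuance (rule 4)? no] → not satisfied.
rule 3 — Certified Transaction: [the securities carry voting rights? no] OR [the securities are not to be admitted to a regulated market? yes] OR [the issuer has not published audited accounts for the preceding year? yes] → satisfied.
rule 1 — Tier III Solicitation: [the securities are non-transferable? yes] OR [the issuer has its registered office in the jurisdiction? yes] → satisfied.
rule 8 — Tier IV Distribution: [a prospectus has been approved by the competent authority? no] AND [the offer is not underwritten? no] → not satisfied.
rule 7 — Class-N Transaction: [not a Certified Transaction (rule 3)? no] OR [not a Tier III Solicitation (rule 1)? no] OR [Tier IV Distribution (rule 8)? no] → not satisfied.
rule 14 — Recognised Issuance: [the issuer has published audited accounts for the preceding year? no] OR [the securities are to be admitted to a regulated market? no] → not satisfied.
rule 12 — Assessable Transaction: [the securities carry no voting rights? yes] OR [a prospectus has been approved by the competent authority? no] → satisfied.
rule 5 — Permitted Transaction: [not a Recognised Issuance (rule 14)? yes] AND [Assessable Transaction (rule 12)? yes] → satisfied.
rule 9 — Class-F Offer: Reportable Placement (rule 13)? no; not a Class-N Transaction (rule 7)? yes; Permitted Transaction (rule 5)? yes — 2 of 3 hold (need ≥2) → satisfied.

Yes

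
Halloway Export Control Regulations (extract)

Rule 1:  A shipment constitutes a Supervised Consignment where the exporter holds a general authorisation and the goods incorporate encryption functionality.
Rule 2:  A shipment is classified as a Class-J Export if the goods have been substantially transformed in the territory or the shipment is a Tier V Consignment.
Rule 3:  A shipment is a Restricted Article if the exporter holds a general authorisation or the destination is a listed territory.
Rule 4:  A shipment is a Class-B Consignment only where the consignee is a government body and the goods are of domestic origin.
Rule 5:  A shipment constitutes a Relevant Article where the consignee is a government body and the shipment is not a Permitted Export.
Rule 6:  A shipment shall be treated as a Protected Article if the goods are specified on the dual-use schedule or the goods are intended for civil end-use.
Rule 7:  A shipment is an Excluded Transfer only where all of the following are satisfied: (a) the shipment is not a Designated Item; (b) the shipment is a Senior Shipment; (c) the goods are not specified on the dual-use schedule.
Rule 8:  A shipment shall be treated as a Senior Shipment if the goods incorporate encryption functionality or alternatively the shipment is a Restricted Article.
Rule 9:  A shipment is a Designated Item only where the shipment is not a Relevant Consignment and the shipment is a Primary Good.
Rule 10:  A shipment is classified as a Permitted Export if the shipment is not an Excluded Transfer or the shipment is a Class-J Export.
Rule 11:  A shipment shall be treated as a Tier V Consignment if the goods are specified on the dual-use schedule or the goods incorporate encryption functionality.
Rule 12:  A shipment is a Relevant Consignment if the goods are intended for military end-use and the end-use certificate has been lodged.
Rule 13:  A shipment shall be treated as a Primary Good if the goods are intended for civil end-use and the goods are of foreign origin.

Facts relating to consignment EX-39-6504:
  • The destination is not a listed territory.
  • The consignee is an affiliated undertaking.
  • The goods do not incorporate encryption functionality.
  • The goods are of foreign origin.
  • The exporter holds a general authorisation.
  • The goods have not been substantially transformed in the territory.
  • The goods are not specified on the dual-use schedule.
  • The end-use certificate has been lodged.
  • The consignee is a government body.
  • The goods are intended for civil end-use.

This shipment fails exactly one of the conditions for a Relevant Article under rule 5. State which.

Under rule 12: the goods are intended for military end-use? no; and the end-use certificate has been lodged? yes. So the shipment is not a Relevant Consignment.
Under rule 13: the goods are intended for civil end-use? yes; and the goods are of foreign origin? yes. So the shipment is a Primary Good.
Under rule 9: not a Relevant Consignment (rule 12)? yes; and Primary Good (rule 13)? yes. So the shipment is a Designated Item.
Under rule 3: the exporter holds a general authorisation? yes; or the destination is a listed territory? no. So the shipment is a Restricted Article.
Under rule 8: the goods incorporate encryption functionality? no; or Restricted Article (rule 3)? yes. So the shipment is a Senior Shipment.
Under rule 7: not a Designated Item (rule 9)? no; and Senior Shipment (rule 8)? yes; and the goods are not specified on the dual-use schedule? yes. So the shipment is not an Excluded Transfer.
Under rule 11: the goods are specified on the dual-use schedule? no; or the goods incorporate encryption functionality? no. So the shipment is not a Tier V Consignment.
Under rule 2: the goods have been substantially transformed in the territory? no; or Tier V Consignment (rule 11)? no. So the shipment is not a Class-J Export.
Under rule 10: not an Excluded Transfer (rule 7)? yes; or Class-J Export (rule 2)? no. So the shipment is a Permitted Export.
Under rule 5: the consignee is a government body? yes; and not a Permitted Export (rule 10)? no. So the shipment is not a Relevant Article.

Permitted Export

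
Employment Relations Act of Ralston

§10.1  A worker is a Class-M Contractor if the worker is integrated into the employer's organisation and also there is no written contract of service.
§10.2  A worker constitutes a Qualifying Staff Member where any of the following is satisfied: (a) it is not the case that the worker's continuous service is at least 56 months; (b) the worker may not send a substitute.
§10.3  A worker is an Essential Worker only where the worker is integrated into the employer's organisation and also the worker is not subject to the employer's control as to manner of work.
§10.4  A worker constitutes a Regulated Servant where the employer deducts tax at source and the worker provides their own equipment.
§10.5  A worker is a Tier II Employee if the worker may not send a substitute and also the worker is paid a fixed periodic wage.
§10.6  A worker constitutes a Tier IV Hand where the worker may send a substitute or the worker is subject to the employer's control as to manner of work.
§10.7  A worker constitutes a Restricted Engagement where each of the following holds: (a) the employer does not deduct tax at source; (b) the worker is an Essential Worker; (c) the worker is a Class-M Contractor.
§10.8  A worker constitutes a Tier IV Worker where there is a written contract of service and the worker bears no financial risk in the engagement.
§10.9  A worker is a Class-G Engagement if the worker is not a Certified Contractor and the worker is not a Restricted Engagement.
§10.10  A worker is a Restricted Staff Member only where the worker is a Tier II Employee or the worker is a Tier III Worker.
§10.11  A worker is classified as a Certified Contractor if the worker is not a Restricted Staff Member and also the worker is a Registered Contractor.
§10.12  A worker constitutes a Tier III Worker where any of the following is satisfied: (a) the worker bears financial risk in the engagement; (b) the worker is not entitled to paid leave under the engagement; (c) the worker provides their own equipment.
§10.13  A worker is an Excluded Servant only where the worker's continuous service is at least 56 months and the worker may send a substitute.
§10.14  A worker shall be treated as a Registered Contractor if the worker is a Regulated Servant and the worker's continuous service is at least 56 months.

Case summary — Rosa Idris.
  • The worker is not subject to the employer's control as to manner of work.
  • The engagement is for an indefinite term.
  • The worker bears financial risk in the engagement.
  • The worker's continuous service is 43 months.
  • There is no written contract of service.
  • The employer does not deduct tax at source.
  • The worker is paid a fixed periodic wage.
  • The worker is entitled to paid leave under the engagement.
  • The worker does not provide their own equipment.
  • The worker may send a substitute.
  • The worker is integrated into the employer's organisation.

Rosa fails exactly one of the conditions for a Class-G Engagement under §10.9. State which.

Restricted Engagement

§10.5 — Tier II Employee: [the worker may not send a substitute? no] AND [the worker is paid a fixed periodic wage? yes] → not satisfied.
§10.12 — Tier III Worker: [the worker bears financial risk in the engagement? yes] OR [the worker is not entitled to paid leave under the engagement? no] OR [the worker provides their own equipment? no] → satisfied.
§10.10 — Restricted Staff Member: [Tier II Employee (§10.5)? no] OR [Tier III Worker (§10.12)? yes] → satisfied.
§10.4 — Regulated Servant: [the employer deducts tax at source? no] AND [the worker provides their own equipment? no] → not satisfied.
§10.14 — Registered Contractor: [Regulated Servant (§10.4)? no] AND [worker's continuous service: 43 months ≥ 56 months? no] → not satisfied.
§10.11 — Certified Contractor: [not a Restricted Staff Member (§10.10)? no] AND [Registered Contractor (§10.14)? no] → not satisfied.
§10.3 — Essential Worker: [the worker is integrated into the employer's organisation? yes] AND [the worker is not subject to the employer's control as to manner of work? yes] → satisfied.
§10.1 — Class-M Contractor: [the worker is integrated into the employer's organisation? yes] AND [there is no written contract of service? yes] → satisfied.
§10.7 — Restricted Engagement: [the employer does not deduct tax at source? yes] AND [Essential Worker (§10.3)? yes] AND [Class-M Contractor (§10.1)? yes] → satisfied.
§10.9 — Class-G Engagement: [not a Certified Contractor (§10.11)? yes] AND [not a Restricted Engagement (§10.7)? no] → not satisfied.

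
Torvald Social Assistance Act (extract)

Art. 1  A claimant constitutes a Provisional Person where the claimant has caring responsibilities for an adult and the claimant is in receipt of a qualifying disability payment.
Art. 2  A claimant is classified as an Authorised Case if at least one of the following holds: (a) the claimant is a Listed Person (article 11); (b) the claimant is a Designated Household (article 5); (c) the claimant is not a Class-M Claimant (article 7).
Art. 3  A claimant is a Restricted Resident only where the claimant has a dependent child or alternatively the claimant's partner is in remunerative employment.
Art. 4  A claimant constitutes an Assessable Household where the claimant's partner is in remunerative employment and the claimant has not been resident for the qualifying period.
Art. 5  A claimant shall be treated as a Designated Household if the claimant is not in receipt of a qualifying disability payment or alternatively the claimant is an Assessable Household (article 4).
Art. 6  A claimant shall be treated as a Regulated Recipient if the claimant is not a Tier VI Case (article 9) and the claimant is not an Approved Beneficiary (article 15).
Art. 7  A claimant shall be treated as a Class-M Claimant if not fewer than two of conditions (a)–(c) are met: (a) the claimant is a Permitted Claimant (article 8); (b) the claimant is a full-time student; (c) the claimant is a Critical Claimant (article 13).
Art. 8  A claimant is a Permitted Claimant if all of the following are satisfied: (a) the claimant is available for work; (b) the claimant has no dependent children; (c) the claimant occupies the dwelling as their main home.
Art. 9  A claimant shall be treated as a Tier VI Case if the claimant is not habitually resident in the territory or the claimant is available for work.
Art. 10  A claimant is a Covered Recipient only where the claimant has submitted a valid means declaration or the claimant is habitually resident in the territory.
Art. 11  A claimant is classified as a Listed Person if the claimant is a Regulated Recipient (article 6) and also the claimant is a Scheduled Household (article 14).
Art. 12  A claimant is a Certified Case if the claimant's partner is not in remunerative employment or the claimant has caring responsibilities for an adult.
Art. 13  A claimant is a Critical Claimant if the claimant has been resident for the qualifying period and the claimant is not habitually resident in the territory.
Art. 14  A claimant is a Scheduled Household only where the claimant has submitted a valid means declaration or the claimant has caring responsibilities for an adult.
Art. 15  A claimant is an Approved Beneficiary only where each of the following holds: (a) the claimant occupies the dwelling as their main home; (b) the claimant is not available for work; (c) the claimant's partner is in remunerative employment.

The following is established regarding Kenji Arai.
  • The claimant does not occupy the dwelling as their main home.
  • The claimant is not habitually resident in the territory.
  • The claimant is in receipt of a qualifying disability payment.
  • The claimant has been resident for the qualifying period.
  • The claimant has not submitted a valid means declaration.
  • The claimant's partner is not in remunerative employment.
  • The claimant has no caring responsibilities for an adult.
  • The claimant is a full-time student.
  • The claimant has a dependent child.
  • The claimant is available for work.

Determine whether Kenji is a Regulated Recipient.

article 9 — Tier VI Case: [the claimant is not habitually resident in the territory? yes] OR [the claimant is available for work? yes] → satisfied.
article 15 — Approved Beneficiary: [the claimant occupies the dwelling as their main home? no] AND [the claimant is not available for work? no] AND [the claimant's partner is in remunerative employment? no] → not satisfied.
article 6 — Regulated Recipient: [not a Tier VI Case (article 9)? no] AND [not an Approved Beneficiary (article 15)? yes] → not satisfied.

No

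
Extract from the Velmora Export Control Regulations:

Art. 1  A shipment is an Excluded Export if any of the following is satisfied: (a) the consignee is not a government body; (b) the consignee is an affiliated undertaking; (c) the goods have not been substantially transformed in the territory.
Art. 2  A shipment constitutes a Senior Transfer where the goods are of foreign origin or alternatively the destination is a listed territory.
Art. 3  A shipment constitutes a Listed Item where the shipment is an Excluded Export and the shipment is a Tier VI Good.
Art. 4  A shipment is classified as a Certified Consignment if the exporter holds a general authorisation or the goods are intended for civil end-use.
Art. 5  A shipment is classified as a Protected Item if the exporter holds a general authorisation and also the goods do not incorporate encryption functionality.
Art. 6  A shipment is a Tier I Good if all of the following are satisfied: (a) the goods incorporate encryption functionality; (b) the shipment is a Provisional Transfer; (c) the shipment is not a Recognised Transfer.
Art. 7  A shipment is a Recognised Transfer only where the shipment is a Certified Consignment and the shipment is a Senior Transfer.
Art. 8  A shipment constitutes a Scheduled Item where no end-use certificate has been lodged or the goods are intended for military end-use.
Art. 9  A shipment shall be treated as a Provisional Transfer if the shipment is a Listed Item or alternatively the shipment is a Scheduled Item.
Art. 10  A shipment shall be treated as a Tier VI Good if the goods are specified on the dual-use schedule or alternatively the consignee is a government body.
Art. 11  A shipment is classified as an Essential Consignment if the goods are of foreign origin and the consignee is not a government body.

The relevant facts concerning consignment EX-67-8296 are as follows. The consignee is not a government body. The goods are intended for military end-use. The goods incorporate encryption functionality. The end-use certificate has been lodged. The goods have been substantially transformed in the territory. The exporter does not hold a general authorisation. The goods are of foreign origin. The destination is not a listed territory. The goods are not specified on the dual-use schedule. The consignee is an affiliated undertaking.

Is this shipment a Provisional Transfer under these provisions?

Yes

article 1 — Excluded Export: [the consignee is not a government body? yes] OR [the consignee is an affiliated undertaking? yes] OR [the goods have not been substantially transformed in the territory? no] → satisfied.
article 10 — Tier VI Good: [the goods are specified on the dual-use schedule? no] OR [the consignee is a government body? no] → not satisfied.
article 3 — Listed Item: [Excluded Export (article 1)? yes] AND [Tier VI Good (article 10)? no] → not satisfied.
article 8 — Scheduled Item: [no end-use certificate has been lodged? no] OR [the goods are intended for military end-use? yes] → satisfied.
article 9 — Provisional Transfer: [Listed Item (article 3)? no] OR [Scheduled Item (article 8)? yes] → satisfied.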